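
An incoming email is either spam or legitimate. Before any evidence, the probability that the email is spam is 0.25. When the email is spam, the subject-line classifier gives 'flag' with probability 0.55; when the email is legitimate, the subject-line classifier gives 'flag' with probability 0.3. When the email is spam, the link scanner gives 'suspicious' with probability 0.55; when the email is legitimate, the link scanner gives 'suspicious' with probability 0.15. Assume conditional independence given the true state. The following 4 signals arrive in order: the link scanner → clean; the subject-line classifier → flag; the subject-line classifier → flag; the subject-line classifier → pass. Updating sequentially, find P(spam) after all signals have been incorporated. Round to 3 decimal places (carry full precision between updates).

0.276

After the link scanner='clean': P(spam) = 0.45·0.2500 / (0.45·0.2500 + 0.85·0.7500) ≈ 0.1500
After the subject-line classifier='flag': P(spam) = 0.55·0.1500 / (0.55·0.1500 + 0.3·0.8500) ≈ 0.2444
After the subject-line classifier='flag': P(spam) = 0.55·0.2444 / (0.55·0.2444 + 0.3·0.7556) ≈ 0.3723
After the subject-line classifier='pass': P(spam) = 0.45·0.3723 / (0.45·0.3723 + 0.7·0.6277) ≈ 0.2760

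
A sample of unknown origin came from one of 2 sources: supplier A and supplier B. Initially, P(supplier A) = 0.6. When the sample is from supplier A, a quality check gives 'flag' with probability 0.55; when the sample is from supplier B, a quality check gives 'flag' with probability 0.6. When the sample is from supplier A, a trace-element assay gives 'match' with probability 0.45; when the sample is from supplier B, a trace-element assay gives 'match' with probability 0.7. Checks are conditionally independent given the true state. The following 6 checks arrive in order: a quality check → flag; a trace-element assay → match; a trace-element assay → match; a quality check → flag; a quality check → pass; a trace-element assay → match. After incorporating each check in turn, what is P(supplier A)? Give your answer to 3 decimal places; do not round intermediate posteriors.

After a quality check='flag': P(supplier A) = 0.55·0.6000 / (0.55·0.6000 + 0.6·0.4000) ≈ 0.5789
After a trace-element assay='match': P(supplier A) = 0.45·0.5789 / (0.45·0.5789 + 0.7·0.4211) ≈ 0.4692
After a trace-element assay='match': P(supplier A) = 0.45·0.4692 / (0.45·0.4692 + 0.7·0.5308) ≈ 0.3623
After a quality check='flag': P(supplier A) = 0.55·0.3623 / (0.55·0.3623 + 0.6·0.6377) ≈ 0.3425
After a quality check='pass': P(supplier A) = 0.45·0.3425 / (0.45·0.3425 + 0.4·0.6575) ≈ 0.3695
After a trace-element assay='match': P(supplier A) = 0.45·0.3695 / (0.45·0.3695 + 0.7·0.6305) ≈ 0.2736

0.274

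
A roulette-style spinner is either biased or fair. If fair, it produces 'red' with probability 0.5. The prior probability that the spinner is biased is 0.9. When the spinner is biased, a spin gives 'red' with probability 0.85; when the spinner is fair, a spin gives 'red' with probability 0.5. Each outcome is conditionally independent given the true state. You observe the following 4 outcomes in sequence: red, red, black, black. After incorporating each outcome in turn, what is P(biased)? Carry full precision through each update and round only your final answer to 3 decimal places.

0.701

After 'red': P(biased) = 0.85·0.9000 / (0.85·0.9000 + 0.5·0.1000) ≈ 0.9387
After 'red': P(biased) = 0.85·0.9387 / (0.85·0.9387 + 0.5·0.0613) ≈ 0.9630
After 'black': P(biased) = 0.15·0.9630 / (0.15·0.9630 + 0.5·0.0370) ≈ 0.8864
After 'black': P(biased) = 0.15·0.8864 / (0.15·0.8864 + 0.5·0.1136) ≈ 0.7007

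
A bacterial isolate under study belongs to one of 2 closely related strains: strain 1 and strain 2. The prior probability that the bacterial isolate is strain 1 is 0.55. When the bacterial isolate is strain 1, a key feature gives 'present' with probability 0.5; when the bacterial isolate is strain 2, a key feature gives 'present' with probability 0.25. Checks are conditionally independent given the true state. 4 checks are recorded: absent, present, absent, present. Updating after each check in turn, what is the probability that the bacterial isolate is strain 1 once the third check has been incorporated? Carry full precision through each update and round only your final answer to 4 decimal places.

After 'absent': P(strain 1) = 0.5·0.5500 / (0.5·0.5500 + 0.75·0.4500) ≈ 0.4490
After 'present': P(strain 1) = 0.5·0.4490 / (0.5·0.4490 + 0.25·0.5510) ≈ 0.6197
After 'absent': P(strain 1) = 0.5·0.6197 / (0.5·0.6197 + 0.75·0.3803) ≈ 0.5207

0.5207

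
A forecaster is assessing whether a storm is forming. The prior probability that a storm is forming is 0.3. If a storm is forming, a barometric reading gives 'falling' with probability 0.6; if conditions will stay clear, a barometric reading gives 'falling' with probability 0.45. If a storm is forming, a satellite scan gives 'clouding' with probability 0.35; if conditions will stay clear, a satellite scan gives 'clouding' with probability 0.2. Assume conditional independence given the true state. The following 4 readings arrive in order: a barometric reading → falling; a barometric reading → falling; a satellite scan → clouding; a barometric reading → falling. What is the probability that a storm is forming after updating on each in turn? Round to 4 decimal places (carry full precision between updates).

0.6400

After a barometric reading='falling': P(storm) = 0.6·0.3000 / (0.6·0.3000 + 0.45·0.7000) ≈ 0.3636
After a barometric reading='falling': P(storm) = 0.6·0.3636 / (0.6·0.3636 + 0.45·0.6364) ≈ 0.4324
After a satellite scan='clouding': P(storm) = 0.35·0.4324 / (0.35·0.4324 + 0.2·0.5676) ≈ 0.5714
After a barometric reading='falling': P(storm) = 0.6·0.5714 / (0.6·0.5714 + 0.45·0.4286) ≈ 0.6400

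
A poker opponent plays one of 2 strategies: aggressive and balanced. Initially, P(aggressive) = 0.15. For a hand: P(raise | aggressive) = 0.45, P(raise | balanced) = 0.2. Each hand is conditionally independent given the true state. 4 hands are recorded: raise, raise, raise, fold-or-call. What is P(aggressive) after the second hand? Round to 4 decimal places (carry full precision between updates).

0.4718

After 'raise': P(aggressive) = 0.45·0.1500 / (0.45·0.1500 + 0.2·0.8500) ≈ 0.2842
After 'raise': P(aggressive) = 0.45·0.2842 / (0.45·0.2842 + 0.2·0.7158) ≈ 0.4718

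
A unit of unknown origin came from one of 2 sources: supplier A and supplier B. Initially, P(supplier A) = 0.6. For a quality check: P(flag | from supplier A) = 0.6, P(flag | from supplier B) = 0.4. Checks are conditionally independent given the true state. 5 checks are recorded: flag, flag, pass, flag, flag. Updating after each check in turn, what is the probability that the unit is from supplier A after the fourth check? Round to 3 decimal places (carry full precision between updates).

0.771

After 'flag': P(supplier A) = 0.6·0.6000 / (0.6·0.6000 + 0.4·0.4000) ≈ 0.6923
After 'flag': P(supplier A) = 0.6·0.6923 / (0.6·0.6923 + 0.4·0.3077) ≈ 0.7714
After 'pass': P(supplier A) = 0.4·0.7714 / (0.4·0.7714 + 0.6·0.2286) ≈ 0.6923
After 'flag': P(supplier A) = 0.6·0.6923 / (0.6·0.6923 + 0.4·0.3077) ≈ 0.7714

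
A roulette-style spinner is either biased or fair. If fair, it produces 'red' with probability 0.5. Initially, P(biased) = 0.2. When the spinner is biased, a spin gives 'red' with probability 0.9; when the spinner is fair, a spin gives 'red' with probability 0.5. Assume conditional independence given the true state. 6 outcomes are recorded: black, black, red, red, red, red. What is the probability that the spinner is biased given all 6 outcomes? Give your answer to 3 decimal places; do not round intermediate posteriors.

After 'black': P(biased) = 0.1·0.2000 / (0.1·0.2000 + 0.5·0.8000) ≈ 0.0476
After 'black': P(biased) = 0.1·0.0476 / (0.1·0.0476 + 0.5·0.9524) ≈ 0.0099
After 'red': P(biased) = 0.9·0.0099 / (0.9·0.0099 + 0.5·0.9901) ≈ 0.0177
After 'red': P(biased) = 0.9·0.0177 / (0.9·0.0177 + 0.5·0.9823) ≈ 0.0314
After 'red': P(biased) = 0.9·0.0314 / (0.9·0.0314 + 0.5·0.9686) ≈ 0.0551
After 'red': P(biased) = 0.9·0.0551 / (0.9·0.0551 + 0.5·0.9449) ≈ 0.0950

0.095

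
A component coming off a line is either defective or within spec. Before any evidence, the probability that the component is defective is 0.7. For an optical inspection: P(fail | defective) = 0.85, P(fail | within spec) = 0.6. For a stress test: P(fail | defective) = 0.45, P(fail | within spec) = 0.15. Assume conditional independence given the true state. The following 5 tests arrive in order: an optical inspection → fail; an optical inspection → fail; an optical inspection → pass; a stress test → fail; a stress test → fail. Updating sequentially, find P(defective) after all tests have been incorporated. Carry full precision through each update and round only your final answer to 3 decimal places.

After an optical inspection='fail': P(defective) = 0.85·0.7000 / (0.85·0.7000 + 0.6·0.3000) ≈ 0.7677
After an optical inspection='fail': P(defective) = 0.85·0.7677 / (0.85·0.7677 + 0.6·0.2323) ≈ 0.8240
After an optical inspection='pass': P(defective) = 0.15·0.8240 / (0.15·0.8240 + 0.4·0.1760) ≈ 0.6372
After a stress test='fail': P(defective) = 0.45·0.6372 / (0.45·0.6372 + 0.15·0.3628) ≈ 0.8405
After a stress test='fail': P(defective) = 0.45·0.8405 / (0.45·0.8405 + 0.15·0.1595) ≈ 0.9405

0.940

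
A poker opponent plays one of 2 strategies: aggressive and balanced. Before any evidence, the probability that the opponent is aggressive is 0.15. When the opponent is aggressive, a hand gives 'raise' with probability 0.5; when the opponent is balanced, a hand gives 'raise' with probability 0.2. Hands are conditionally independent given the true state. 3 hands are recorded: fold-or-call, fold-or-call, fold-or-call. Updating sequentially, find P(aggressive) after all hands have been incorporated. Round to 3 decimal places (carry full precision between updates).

Each posterior becomes the prior for the next update.
After 'fold-or-call': P(aggressive) = 0.5·0.1500 / (0.5·0.1500 + 0.8·0.8500) ≈ 0.0993
After 'fold-or-call': P(aggressive) = 0.5·0.0993 / (0.5·0.0993 + 0.8·0.9007) ≈ 0.0645
After 'fold-or-call': P(aggressive) = 0.5·0.0645 / (0.5·0.0645 + 0.8·0.9355) ≈ 0.0413

0.041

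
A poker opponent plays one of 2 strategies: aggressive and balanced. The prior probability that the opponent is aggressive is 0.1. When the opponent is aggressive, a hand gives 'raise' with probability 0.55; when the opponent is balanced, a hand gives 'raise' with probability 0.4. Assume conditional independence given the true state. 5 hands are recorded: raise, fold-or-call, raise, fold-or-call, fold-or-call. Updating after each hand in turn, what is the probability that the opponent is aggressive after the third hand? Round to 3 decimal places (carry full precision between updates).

0.136

After 'raise': P(aggressive) = 0.55·0.1000 / (0.55·0.1000 + 0.4·0.9000) ≈ 0.1325
After 'fold-or-call': P(aggressive) = 0.45·0.1325 / (0.45·0.1325 + 0.6·0.8675) ≈ 0.1028
After 'raise': P(aggressive) = 0.55·0.1028 / (0.55·0.1028 + 0.4·0.8972) ≈ 0.1361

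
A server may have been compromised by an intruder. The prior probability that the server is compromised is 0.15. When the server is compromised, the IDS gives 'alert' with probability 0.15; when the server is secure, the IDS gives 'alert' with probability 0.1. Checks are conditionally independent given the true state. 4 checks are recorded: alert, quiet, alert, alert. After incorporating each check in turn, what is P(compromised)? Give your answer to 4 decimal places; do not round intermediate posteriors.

Apply Bayes' rule sequentially, carrying P(compromised) forward.
After 'alert': P(compromised) = 0.15·0.1500 / (0.15·0.1500 + 0.1·0.8500) ≈ 0.2093
After 'quiet': P(compromised) = 0.85·0.2093 / (0.85·0.2093 + 0.9·0.7907) ≈ 0.2000
After 'alert': P(compromised) = 0.15·0.2000 / (0.15·0.2000 + 0.1·0.8000) ≈ 0.2727
After 'alert': P(compromised) = 0.15·0.2727 / (0.15·0.2727 + 0.1·0.7273) ≈ 0.3600

0.3600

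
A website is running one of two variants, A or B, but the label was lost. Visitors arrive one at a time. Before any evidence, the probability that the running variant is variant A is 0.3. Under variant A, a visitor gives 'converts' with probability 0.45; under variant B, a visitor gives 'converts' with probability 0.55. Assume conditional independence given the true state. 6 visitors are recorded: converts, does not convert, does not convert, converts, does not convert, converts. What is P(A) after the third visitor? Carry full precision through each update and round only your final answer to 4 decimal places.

0.3438

After 'converts': P(A) = 0.45·0.3000 / (0.45·0.3000 + 0.55·0.7000) ≈ 0.2596
After 'does not convert': P(A) = 0.55·0.2596 / (0.55·0.2596 + 0.45·0.7404) ≈ 0.3000
After 'does not convert': P(A) = 0.55·0.3000 / (0.55·0.3000 + 0.45·0.7000) ≈ 0.3438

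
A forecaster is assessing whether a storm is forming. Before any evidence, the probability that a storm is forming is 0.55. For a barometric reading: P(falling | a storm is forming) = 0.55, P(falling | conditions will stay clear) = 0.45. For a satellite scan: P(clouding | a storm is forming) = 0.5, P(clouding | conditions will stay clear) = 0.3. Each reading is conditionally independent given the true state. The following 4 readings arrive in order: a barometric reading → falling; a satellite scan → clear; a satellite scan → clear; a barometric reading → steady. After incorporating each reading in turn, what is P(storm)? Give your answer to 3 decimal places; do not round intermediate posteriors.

After a barometric reading='falling': P(storm) = 0.55·0.5500 / (0.55·0.5500 + 0.45·0.4500) ≈ 0.5990
After a satellite scan='clear': P(storm) = 0.5·0.5990 / (0.5·0.5990 + 0.7·0.4010) ≈ 0.5162
After a satellite scan='clear': P(storm) = 0.5·0.5162 / (0.5·0.5162 + 0.7·0.4838) ≈ 0.4325
After a barometric reading='steady': P(storm) = 0.45·0.4325 / (0.45·0.4325 + 0.55·0.5675) ≈ 0.3841

0.384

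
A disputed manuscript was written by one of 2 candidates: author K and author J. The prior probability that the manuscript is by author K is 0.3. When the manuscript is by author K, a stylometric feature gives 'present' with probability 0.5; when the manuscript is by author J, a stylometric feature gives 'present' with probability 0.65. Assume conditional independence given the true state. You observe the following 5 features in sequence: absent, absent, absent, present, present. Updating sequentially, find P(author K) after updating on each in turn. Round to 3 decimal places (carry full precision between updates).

After 'absent': P(author K) = 0.5·0.3000 / (0.5·0.3000 + 0.35·0.7000) ≈ 0.3797
After 'absent': P(author K) = 0.5·0.3797 / (0.5·0.3797 + 0.35·0.6203) ≈ 0.4666
After 'absent': P(author K) = 0.5·0.4666 / (0.5·0.4666 + 0.35·0.5334) ≈ 0.5555
After 'present': P(author K) = 0.5·0.5555 / (0.5·0.5555 + 0.65·0.4445) ≈ 0.4901
After 'present': P(author K) = 0.5·0.4901 / (0.5·0.4901 + 0.65·0.5099) ≈ 0.4251

0.425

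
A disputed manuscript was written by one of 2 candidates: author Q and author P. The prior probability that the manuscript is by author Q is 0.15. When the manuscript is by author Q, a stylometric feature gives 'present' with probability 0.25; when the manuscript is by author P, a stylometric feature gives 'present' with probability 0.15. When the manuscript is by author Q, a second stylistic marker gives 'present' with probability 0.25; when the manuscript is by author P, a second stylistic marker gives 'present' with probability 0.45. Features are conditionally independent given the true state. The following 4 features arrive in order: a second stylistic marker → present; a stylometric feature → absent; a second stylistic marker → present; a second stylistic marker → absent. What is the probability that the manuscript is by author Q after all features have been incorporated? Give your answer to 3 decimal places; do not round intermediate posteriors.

After a second stylistic marker='present': P(author Q) = 0.25·0.1500 / (0.25·0.1500 + 0.45·0.8500) ≈ 0.0893
After a stylometric feature='absent': P(author Q) = 0.75·0.0893 / (0.75·0.0893 + 0.85·0.9107) ≈ 0.0796
After a second stylistic marker='present': P(author Q) = 0.25·0.0796 / (0.25·0.0796 + 0.45·0.9204) ≈ 0.0459
After a second stylistic marker='absent': P(author Q) = 0.75·0.0459 / (0.75·0.0459 + 0.55·0.9541) ≈ 0.0615

0.062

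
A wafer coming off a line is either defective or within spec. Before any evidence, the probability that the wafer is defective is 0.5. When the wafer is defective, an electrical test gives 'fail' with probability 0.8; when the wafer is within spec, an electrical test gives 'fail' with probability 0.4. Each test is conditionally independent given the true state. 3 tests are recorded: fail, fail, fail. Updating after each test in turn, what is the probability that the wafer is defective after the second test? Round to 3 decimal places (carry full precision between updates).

After 'fail': P(defective) = 0.8·0.5000 / (0.8·0.5000 + 0.4·0.5000) ≈ 0.6667
After 'fail': P(defective) = 0.8·0.6667 / (0.8·0.6667 + 0.4·0.3333) ≈ 0.8000

0.800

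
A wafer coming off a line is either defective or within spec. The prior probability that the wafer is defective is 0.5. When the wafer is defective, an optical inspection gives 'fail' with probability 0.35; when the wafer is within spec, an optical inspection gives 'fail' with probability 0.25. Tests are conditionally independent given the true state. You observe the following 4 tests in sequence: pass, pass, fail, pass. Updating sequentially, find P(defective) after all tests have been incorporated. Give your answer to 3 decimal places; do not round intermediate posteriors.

0.477

After 'pass': P(defective) = 0.65·0.5000 / (0.65·0.5000 + 0.75·0.5000) ≈ 0.4643
After 'pass': P(defective) = 0.65·0.4643 / (0.65·0.4643 + 0.75·0.5357) ≈ 0.4289
After 'fail': P(defective) = 0.35·0.4289 / (0.35·0.4289 + 0.25·0.5711) ≈ 0.5126
After 'pass': P(defective) = 0.65·0.5126 / (0.65·0.5126 + 0.75·0.4874) ≈ 0.4768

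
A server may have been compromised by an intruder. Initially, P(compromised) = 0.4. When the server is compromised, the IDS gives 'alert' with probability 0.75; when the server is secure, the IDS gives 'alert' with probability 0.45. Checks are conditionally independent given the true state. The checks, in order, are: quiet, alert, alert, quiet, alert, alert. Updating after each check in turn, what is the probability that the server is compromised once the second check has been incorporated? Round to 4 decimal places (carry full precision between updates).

After 'quiet': P(compromised) = 0.25·0.4000 / (0.25·0.4000 + 0.55·0.6000) ≈ 0.2326
After 'alert': P(compromised) = 0.75·0.2326 / (0.75·0.2326 + 0.45·0.7674) ≈ 0.3356

0.3356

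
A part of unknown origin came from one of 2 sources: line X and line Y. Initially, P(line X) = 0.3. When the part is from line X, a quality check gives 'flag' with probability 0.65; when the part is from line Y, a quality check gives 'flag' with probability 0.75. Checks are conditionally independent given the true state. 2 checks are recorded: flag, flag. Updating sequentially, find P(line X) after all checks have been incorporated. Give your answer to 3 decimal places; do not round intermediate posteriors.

After 'flag': P(line X) = 0.65·0.3000 / (0.65·0.3000 + 0.75·0.7000) ≈ 0.2708
After 'flag': P(line X) = 0.65·0.2708 / (0.65·0.2708 + 0.75·0.7292) ≈ 0.2435

0.244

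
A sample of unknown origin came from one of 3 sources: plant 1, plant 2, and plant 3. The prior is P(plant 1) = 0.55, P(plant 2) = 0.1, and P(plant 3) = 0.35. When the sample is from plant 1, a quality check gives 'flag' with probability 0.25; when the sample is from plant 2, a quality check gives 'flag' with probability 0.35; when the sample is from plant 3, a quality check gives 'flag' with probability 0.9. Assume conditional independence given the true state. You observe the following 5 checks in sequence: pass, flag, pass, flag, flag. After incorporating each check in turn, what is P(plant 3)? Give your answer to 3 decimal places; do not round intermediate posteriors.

0.277

After 'pass': normaliser = 0.75·0.5500 + 0.65·0.1000 + 0.1·0.3500; P(plant 1) ≈ 0.8049, P(plant 2) ≈ 0.1268, P(plant 3) ≈ 0.0683
After 'flag': normaliser = 0.25·0.8049 + 0.35·0.1268 + 0.9·0.0683; P(plant 1) ≈ 0.6553, P(plant 2) ≈ 0.1446, P(plant 3) ≈ 0.2002
After 'pass': normaliser = 0.75·0.6553 + 0.65·0.1446 + 0.1·0.2002; P(plant 1) ≈ 0.8117, P(plant 2) ≈ 0.1552, P(plant 3) ≈ 0.0331
After 'flag': normaliser = 0.25·0.8117 + 0.35·0.1552 + 0.9·0.0331; P(plant 1) ≈ 0.7071, P(plant 2) ≈ 0.1893, P(plant 3) ≈ 0.1037
After 'flag': normaliser = 0.25·0.7071 + 0.35·0.1893 + 0.9·0.1037; P(plant 1) ≈ 0.5256, P(plant 2) ≈ 0.1970, P(plant 3) ≈ 0.2774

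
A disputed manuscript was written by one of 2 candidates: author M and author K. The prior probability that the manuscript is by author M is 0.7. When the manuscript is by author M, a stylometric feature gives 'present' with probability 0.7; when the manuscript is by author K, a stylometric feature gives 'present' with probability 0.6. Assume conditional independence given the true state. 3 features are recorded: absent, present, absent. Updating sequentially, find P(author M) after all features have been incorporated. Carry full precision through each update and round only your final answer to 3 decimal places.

0.605

After 'absent': P(author M) = 0.3·0.7000 / (0.3·0.7000 + 0.4·0.3000) ≈ 0.6364
After 'present': P(author M) = 0.7·0.6364 / (0.7·0.6364 + 0.6·0.3636) ≈ 0.6712
After 'absent': P(author M) = 0.3·0.6712 / (0.3·0.6712 + 0.4·0.3288) ≈ 0.6049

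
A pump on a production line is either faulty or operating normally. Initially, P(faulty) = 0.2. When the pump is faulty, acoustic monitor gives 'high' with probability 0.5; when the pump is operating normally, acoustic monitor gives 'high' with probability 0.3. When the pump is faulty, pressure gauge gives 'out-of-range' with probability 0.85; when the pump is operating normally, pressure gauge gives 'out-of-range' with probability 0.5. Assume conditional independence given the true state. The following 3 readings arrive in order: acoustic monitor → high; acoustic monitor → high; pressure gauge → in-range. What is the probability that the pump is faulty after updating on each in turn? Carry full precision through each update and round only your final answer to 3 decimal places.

Apply Bayes' rule sequentially, carrying P(faulty) forward.
After acoustic monitor='high': P(faulty) = 0.5·0.2000 / (0.5·0.2000 + 0.3·0.8000) ≈ 0.2941
After acoustic monitor='high': P(faulty) = 0.5·0.2941 / (0.5·0.2941 + 0.3·0.7059) ≈ 0.4098
After pressure gauge='in-range': P(faulty) = 0.15·0.4098 / (0.15·0.4098 + 0.5·0.5902) ≈ 0.1724

0.172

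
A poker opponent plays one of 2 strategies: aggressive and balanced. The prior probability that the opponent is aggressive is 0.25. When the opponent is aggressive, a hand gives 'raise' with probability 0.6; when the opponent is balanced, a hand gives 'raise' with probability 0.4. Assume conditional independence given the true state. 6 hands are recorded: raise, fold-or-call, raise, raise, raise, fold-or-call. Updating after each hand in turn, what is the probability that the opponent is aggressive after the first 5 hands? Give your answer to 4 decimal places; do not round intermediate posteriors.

0.5294

Each posterior becomes the prior for the next update.
After 'raise': P(aggressive) = 0.6·0.2500 / (0.6·0.2500 + 0.4·0.7500) ≈ 0.3333
After 'fold-or-call': P(aggressive) = 0.4·0.3333 / (0.4·0.3333 + 0.6·0.6667) ≈ 0.2500
After 'raise': P(aggressive) = 0.6·0.2500 / (0.6·0.2500 + 0.4·0.7500) ≈ 0.3333
After 'raise': P(aggressive) = 0.6·0.3333 / (0.6·0.3333 + 0.4·0.6667) ≈ 0.4286
After 'raise': P(aggressive) = 0.6·0.4286 / (0.6·0.4286 + 0.4·0.5714) ≈ 0.5294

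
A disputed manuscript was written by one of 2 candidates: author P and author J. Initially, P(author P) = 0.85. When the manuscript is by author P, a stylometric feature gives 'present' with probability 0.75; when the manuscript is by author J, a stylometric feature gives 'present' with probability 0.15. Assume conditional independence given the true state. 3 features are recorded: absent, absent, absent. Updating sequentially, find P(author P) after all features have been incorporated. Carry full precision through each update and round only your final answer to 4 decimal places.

0.1260

After 'absent': P(author P) = 0.25·0.8500 / (0.25·0.8500 + 0.85·0.1500) ≈ 0.6250
After 'absent': P(author P) = 0.25·0.6250 / (0.25·0.6250 + 0.85·0.3750) ≈ 0.3289
After 'absent': P(author P) = 0.25·0.3289 / (0.25·0.3289 + 0.85·0.6711) ≈ 0.1260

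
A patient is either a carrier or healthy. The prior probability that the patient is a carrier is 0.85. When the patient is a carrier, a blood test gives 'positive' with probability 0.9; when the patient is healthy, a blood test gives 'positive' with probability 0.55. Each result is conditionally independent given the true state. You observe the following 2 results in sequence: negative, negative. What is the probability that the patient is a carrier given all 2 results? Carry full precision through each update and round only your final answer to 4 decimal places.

After 'negative': P(carrier) = 0.1·0.8500 / (0.1·0.8500 + 0.45·0.1500) ≈ 0.5574
After 'negative': P(carrier) = 0.1·0.5574 / (0.1·0.5574 + 0.45·0.4426) ≈ 0.2186

0.2186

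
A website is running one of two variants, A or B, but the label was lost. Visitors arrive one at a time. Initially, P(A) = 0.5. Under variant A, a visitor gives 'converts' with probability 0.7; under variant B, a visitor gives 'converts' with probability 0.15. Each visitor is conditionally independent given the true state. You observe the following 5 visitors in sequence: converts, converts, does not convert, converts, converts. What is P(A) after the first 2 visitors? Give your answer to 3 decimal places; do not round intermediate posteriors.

0.956

After 'converts': P(A) = 0.7·0.5000 / (0.7·0.5000 + 0.15·0.5000) ≈ 0.8235
After 'converts': P(A) = 0.7·0.8235 / (0.7·0.8235 + 0.15·0.1765) ≈ 0.9561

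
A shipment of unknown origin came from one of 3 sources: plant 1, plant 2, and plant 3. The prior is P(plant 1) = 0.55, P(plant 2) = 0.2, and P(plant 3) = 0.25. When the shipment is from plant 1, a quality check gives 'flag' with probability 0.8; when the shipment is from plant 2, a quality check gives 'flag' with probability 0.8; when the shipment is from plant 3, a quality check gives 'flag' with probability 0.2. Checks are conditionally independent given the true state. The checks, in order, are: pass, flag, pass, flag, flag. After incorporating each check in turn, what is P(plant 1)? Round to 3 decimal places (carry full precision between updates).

0.677

After 'pass': normaliser = 0.2·0.5500 + 0.2·0.2000 + 0.8·0.2500; P(plant 1) ≈ 0.3143, P(plant 2) ≈ 0.1143, P(plant 3) ≈ 0.5714
After 'flag': normaliser = 0.8·0.3143 + 0.8·0.1143 + 0.2·0.5714; P(plant 1) ≈ 0.5500, P(plant 2) ≈ 0.2000, P(plant 3) ≈ 0.2500
After 'pass': normaliser = 0.2·0.5500 + 0.2·0.2000 + 0.8·0.2500; P(plant 1) ≈ 0.3143, P(plant 2) ≈ 0.1143, P(plant 3) ≈ 0.5714
After 'flag': normaliser = 0.8·0.3143 + 0.8·0.1143 + 0.2·0.5714; P(plant 1) ≈ 0.5500, P(plant 2) ≈ 0.2000, P(plant 3) ≈ 0.2500
After 'flag': normaliser = 0.8·0.5500 + 0.8·0.2000 + 0.2·0.2500; P(plant 1) ≈ 0.6769, P(plant 2) ≈ 0.2462, P(plant 3) ≈ 0.0769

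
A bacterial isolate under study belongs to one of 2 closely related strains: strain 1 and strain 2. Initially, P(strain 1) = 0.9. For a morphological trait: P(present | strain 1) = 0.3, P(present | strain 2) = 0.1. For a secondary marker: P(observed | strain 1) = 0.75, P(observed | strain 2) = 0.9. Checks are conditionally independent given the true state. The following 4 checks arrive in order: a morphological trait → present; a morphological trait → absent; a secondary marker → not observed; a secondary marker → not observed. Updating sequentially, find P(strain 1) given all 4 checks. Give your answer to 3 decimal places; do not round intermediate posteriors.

0.992

After a morphological trait='present': P(strain 1) = 0.3·0.9000 / (0.3·0.9000 + 0.1·0.1000) ≈ 0.9643
After a morphological trait='absent': P(strain 1) = 0.7·0.9643 / (0.7·0.9643 + 0.9·0.0357) ≈ 0.9545
After a secondary marker='not observed': P(strain 1) = 0.25·0.9545 / (0.25·0.9545 + 0.1·0.0455) ≈ 0.9813
After a secondary marker='not observed': P(strain 1) = 0.25·0.9813 / (0.25·0.9813 + 0.1·0.0187) ≈ 0.9924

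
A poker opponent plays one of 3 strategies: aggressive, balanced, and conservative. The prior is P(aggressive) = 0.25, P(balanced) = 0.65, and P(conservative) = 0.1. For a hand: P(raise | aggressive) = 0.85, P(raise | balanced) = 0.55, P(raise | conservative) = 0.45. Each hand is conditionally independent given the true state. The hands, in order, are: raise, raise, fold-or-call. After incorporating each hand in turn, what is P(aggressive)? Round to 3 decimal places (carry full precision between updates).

Each posterior becomes the prior for the next update.
After 'raise': normaliser = 0.85·0.2500 + 0.55·0.6500 + 0.45·0.1000; P(aggressive) ≈ 0.3455, P(balanced) ≈ 0.5813, P(conservative) ≈ 0.0732
After 'raise': normaliser = 0.85·0.3455 + 0.55·0.5813 + 0.45·0.0732; P(aggressive) ≈ 0.4544, P(balanced) ≈ 0.4947, P(conservative) ≈ 0.0509
After 'fold-or-call': normaliser = 0.15·0.4544 + 0.45·0.4947 + 0.55·0.0509; P(aggressive) ≈ 0.2138, P(balanced) ≈ 0.6983, P(conservative) ≈ 0.0879

0.214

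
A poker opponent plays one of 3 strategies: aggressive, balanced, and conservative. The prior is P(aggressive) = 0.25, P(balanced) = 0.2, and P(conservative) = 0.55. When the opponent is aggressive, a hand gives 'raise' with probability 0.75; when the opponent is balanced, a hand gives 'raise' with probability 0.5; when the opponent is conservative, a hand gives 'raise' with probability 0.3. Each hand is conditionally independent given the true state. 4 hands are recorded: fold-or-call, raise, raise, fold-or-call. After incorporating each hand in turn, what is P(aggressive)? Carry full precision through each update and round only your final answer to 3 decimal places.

0.193

After 'fold-or-call': normaliser = 0.25·0.2500 + 0.5·0.2000 + 0.7·0.5500; P(aggressive) ≈ 0.1142, P(balanced) ≈ 0.1826, P(conservative) ≈ 0.7032
After 'raise': normaliser = 0.75·0.1142 + 0.5·0.1826 + 0.3·0.7032; P(aggressive) ≈ 0.2207, P(balanced) ≈ 0.2354, P(conservative) ≈ 0.5438
After 'raise': normaliser = 0.75·0.2207 + 0.5·0.2354 + 0.3·0.5438; P(aggressive) ≈ 0.3708, P(balanced) ≈ 0.2637, P(conservative) ≈ 0.3655
After 'fold-or-call': normaliser = 0.25·0.3708 + 0.5·0.2637 + 0.7·0.3655; P(aggressive) ≈ 0.1930, P(balanced) ≈ 0.2745, P(conservative) ≈ 0.5326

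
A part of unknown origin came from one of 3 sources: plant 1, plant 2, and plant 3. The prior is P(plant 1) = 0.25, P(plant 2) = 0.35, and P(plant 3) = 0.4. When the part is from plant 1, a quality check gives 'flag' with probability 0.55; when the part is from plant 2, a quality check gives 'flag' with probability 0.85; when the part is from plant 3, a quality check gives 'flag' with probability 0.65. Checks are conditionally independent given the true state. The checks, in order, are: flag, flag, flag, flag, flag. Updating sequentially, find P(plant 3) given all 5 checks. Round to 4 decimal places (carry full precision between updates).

0.2166

After 'flag': normaliser = 0.55·0.2500 + 0.85·0.3500 + 0.65·0.4000; P(plant 1) ≈ 0.1978, P(plant 2) ≈ 0.4281, P(plant 3) ≈ 0.3741
After 'flag': normaliser = 0.55·0.1978 + 0.85·0.4281 + 0.65·0.3741; P(plant 1) ≈ 0.1520, P(plant 2) ≈ 0.5083, P(plant 3) ≈ 0.3397
After 'flag': normaliser = 0.55·0.1520 + 0.85·0.5083 + 0.65·0.3397; P(plant 1) ≈ 0.1135, P(plant 2) ≈ 0.5867, P(plant 3) ≈ 0.2998
After 'flag': normaliser = 0.55·0.1135 + 0.85·0.5867 + 0.65·0.2998; P(plant 1) ≈ 0.0826, P(plant 2) ≈ 0.6596, P(plant 3) ≈ 0.2578
After 'flag': normaliser = 0.55·0.0826 + 0.85·0.6596 + 0.65·0.2578; P(plant 1) ≈ 0.0587, P(plant 2) ≈ 0.7247, P(plant 3) ≈ 0.2166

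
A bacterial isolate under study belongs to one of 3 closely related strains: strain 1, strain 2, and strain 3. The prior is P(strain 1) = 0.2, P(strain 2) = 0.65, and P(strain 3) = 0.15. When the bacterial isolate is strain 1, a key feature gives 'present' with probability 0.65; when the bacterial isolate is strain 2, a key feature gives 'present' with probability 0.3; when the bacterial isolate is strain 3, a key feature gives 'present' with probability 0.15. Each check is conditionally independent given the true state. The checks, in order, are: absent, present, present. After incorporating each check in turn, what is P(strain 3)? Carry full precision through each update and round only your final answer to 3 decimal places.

After 'absent': normaliser = 0.35·0.2000 + 0.7·0.6500 + 0.85·0.1500; P(strain 1) ≈ 0.1073, P(strain 2) ≈ 0.6973, P(strain 3) ≈ 0.1954
After 'present': normaliser = 0.65·0.1073 + 0.3·0.6973 + 0.15·0.1954; P(strain 1) ≈ 0.2262, P(strain 2) ≈ 0.6787, P(strain 3) ≈ 0.0951
After 'present': normaliser = 0.65·0.2262 + 0.3·0.6787 + 0.15·0.0951; P(strain 1) ≈ 0.4030, P(strain 2) ≈ 0.5579, P(strain 3) ≈ 0.0391

0.039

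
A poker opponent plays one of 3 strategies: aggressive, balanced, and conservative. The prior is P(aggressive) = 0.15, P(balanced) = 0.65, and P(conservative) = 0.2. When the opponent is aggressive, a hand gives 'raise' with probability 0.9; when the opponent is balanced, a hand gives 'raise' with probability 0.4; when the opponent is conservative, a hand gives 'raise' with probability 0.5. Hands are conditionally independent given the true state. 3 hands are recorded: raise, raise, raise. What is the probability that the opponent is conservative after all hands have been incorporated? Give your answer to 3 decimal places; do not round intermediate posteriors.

Each posterior becomes the prior for the next update.
After 'raise': normaliser = 0.9·0.1500 + 0.4·0.6500 + 0.5·0.2000; P(aggressive) ≈ 0.2727, P(balanced) ≈ 0.5253, P(conservative) ≈ 0.2020
After 'raise': normaliser = 0.9·0.2727 + 0.4·0.5253 + 0.5·0.2020; P(aggressive) ≈ 0.4410, P(balanced) ≈ 0.3775, P(conservative) ≈ 0.1815
After 'raise': normaliser = 0.9·0.4410 + 0.4·0.3775 + 0.5·0.1815; P(aggressive) ≈ 0.6215, P(balanced) ≈ 0.2364, P(conservative) ≈ 0.1421

0.142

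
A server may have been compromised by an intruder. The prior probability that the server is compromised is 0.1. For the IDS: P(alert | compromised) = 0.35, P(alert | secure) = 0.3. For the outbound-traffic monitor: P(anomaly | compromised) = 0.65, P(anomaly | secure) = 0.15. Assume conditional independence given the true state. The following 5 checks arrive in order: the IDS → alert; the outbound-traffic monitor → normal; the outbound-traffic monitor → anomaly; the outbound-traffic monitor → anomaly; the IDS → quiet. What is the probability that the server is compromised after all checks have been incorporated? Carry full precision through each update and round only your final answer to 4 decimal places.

0.4821

After the IDS='alert': P(compromised) = 0.35·0.1000 / (0.35·0.1000 + 0.3·0.9000) ≈ 0.1148
After the outbound-traffic monitor='normal': P(compromised) = 0.35·0.1148 / (0.35·0.1148 + 0.85·0.8852) ≈ 0.0507
After the outbound-traffic monitor='anomaly': P(compromised) = 0.65·0.0507 / (0.65·0.0507 + 0.15·0.9493) ≈ 0.1879
After the outbound-traffic monitor='anomaly': P(compromised) = 0.65·0.1879 / (0.65·0.1879 + 0.15·0.8121) ≈ 0.5006
After the IDS='quiet': P(compromised) = 0.65·0.5006 / (0.65·0.5006 + 0.7·0.4994) ≈ 0.4821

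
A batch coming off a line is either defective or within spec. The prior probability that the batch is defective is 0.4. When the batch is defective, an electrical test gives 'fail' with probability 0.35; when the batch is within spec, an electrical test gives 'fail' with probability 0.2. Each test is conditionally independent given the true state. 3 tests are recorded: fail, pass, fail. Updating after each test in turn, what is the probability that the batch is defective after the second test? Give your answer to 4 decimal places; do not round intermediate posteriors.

0.4866

Each posterior becomes the prior for the next update.
After 'fail': P(defective) = 0.35·0.4000 / (0.35·0.4000 + 0.2·0.6000) ≈ 0.5385
After 'pass': P(defective) = 0.65·0.5385 / (0.65·0.5385 + 0.8·0.4615) ≈ 0.4866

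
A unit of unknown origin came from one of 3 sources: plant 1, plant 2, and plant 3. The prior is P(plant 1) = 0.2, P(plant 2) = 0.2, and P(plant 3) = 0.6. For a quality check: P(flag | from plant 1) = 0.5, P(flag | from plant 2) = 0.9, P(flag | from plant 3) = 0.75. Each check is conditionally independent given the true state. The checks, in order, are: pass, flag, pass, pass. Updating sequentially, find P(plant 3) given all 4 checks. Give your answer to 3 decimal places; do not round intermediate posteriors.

After 'pass': normaliser = 0.5·0.2000 + 0.1·0.2000 + 0.25·0.6000; P(plant 1) ≈ 0.3704, P(plant 2) ≈ 0.0741, P(plant 3) ≈ 0.5556
After 'flag': normaliser = 0.5·0.3704 + 0.9·0.0741 + 0.75·0.5556; P(plant 1) ≈ 0.2770, P(plant 2) ≈ 0.0997, P(plant 3) ≈ 0.6233
After 'pass': normaliser = 0.5·0.2770 + 0.1·0.0997 + 0.25·0.6233; P(plant 1) ≈ 0.4552, P(plant 2) ≈ 0.0328, P(plant 3) ≈ 0.5121
After 'pass': normaliser = 0.5·0.4552 + 0.1·0.0328 + 0.25·0.5121; P(plant 1) ≈ 0.6342, P(plant 2) ≈ 0.0091, P(plant 3) ≈ 0.3567

0.357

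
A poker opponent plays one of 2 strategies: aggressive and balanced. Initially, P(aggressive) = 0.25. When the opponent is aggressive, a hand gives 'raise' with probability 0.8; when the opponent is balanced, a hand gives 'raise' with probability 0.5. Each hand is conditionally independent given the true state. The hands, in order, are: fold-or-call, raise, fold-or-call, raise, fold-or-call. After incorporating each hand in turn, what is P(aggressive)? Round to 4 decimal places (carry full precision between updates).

0.0518

After 'fold-or-call': P(aggressive) = 0.2·0.2500 / (0.2·0.2500 + 0.5·0.7500) ≈ 0.1176
After 'raise': P(aggressive) = 0.8·0.1176 / (0.8·0.1176 + 0.5·0.8824) ≈ 0.1758
After 'fold-or-call': P(aggressive) = 0.2·0.1758 / (0.2·0.1758 + 0.5·0.8242) ≈ 0.0786
After 'raise': P(aggressive) = 0.8·0.0786 / (0.8·0.0786 + 0.5·0.9214) ≈ 0.1201
After 'fold-or-call': P(aggressive) = 0.2·0.1201 / (0.2·0.1201 + 0.5·0.8799) ≈ 0.0518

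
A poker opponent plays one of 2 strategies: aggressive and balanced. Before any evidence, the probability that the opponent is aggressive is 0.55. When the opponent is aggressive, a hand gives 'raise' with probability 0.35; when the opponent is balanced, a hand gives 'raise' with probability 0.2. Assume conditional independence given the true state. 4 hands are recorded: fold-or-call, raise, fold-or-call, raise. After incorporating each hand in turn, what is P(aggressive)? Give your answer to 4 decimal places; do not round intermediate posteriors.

0.7119

Each posterior becomes the prior for the next update.
After 'fold-or-call': P(aggressive) = 0.65·0.5500 / (0.65·0.5500 + 0.8·0.4500) ≈ 0.4983
After 'raise': P(aggressive) = 0.35·0.4983 / (0.35·0.4983 + 0.2·0.5017) ≈ 0.6347
After 'fold-or-call': P(aggressive) = 0.65·0.6347 / (0.65·0.6347 + 0.8·0.3653) ≈ 0.5854
After 'raise': P(aggressive) = 0.35·0.5854 / (0.35·0.5854 + 0.2·0.4146) ≈ 0.7119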